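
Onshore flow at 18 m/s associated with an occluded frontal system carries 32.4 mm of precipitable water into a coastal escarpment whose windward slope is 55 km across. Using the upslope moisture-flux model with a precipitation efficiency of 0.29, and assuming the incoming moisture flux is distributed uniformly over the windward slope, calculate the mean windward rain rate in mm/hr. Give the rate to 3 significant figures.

R ≈ 11.1 mm/hr

Incoming column moisture flux per unit ridge length: F = V × PW = 18 × 32.4 = 583.2 mm·m/s.
Spread over the 55 km slope with efficiency ε = 0.29: R = ε·F/W = 0.29 × 583.2 / 55000 m = 3.075e-03 mm/s.
R = 3.075e-03 × 3600 = 11.1 mm/hr.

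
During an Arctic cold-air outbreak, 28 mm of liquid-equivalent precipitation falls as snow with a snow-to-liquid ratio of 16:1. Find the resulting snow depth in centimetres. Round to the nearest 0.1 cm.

snow depth ≈ 44.8 cm

Snow depth = liquid × ratio = 28 mm × 16 = 448 mm = 44.8 cm.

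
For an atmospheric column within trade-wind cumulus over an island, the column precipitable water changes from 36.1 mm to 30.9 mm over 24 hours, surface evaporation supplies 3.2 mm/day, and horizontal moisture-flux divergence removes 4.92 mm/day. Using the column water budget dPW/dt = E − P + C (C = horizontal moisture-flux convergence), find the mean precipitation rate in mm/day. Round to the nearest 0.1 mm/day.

P ≈ 3.5 mm/day

dPW/dt = (30.9 − 36.1) mm / (24/24 day) = -5.200 mm/day.
P = E + C − dPW/dt = 3.2 + (-4.92) − (-5.200) = 3.5 mm/day.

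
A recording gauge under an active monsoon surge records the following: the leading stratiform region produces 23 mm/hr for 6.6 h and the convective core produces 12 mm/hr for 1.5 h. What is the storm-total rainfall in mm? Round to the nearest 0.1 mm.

Total = Σ Rᵢ Δtᵢ = 23 × 6.6 + 12 × 1.5
      = 151.8 + 18 = 169.8 mm.

total ≈ 169.8 mm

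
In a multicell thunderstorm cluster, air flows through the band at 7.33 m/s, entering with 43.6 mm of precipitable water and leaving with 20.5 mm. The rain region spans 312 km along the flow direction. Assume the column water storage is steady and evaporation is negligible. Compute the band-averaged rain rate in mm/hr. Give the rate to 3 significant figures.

R ≈ 1.95 mm/hr

Column moisture flux per unit crosswind length is F = V × PW.
Inflow: F_in = 7.33 × 43.6 = 319.588 mm·m/s
Outflow: F_out = 7.33 × 20.5 = 150.265 mm·m/s
Steady-state rate R = (F_in − F_out)/L = (319.588 − 150.265) / 312000 m = 5.427e-04 mm/s.
R = 5.427e-04 × 3600 = 1.95 mm/hr.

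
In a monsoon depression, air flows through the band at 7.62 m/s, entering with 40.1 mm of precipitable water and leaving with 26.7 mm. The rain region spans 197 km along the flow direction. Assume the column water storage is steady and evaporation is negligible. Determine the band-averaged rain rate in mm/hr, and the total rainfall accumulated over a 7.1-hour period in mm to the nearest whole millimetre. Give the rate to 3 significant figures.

R ≈ 1.87 mm/hr; total ≈ 13 mm

Column moisture flux per unit crosswind length is F = V × PW.
Inflow: F_in = 7.62 × 40.1 = 305.562 mm·m/s
Outflow: F_out = 7.62 × 26.7 = 203.454 mm·m/s
Steady-state rate R = (F_in − F_out)/L = (305.562 − 203.454) / 197000 m = 5.183e-04 mm/s.
R = 5.183e-04 × 3600 = 1.87 mm/hr.
Over 7.1 h: total = 1.87 × 7.1 = 13.277 ≈ 13 mm.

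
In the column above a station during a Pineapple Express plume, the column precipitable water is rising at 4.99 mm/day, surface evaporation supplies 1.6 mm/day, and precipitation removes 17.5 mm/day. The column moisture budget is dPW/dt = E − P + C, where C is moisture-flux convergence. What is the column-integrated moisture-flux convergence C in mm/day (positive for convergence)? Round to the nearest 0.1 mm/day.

dPW/dt = +4.99 mm/day.
C = dPW/dt − E + P = (+4.99) − 1.6 + 17.5 = 20.9 mm/day.

C ≈ 20.9 mm/day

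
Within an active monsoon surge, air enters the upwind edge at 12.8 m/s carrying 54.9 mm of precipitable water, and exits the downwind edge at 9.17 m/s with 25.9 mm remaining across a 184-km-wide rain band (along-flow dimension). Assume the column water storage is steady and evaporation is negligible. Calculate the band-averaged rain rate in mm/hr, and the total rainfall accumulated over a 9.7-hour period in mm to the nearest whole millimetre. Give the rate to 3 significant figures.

Column moisture flux per unit crosswind length is F = V × PW.
Inflow: F_in = 12.8 × 54.9 = 702.72 mm·m/s
Outflow: F_out = 9.17 × 25.9 = 237.503 mm·m/s
Steady-state rate R = (F_in − F_out)/L = (702.72 − 237.503) / 184000 m = 2.528e-03 mm/s.
R = 2.528e-03 × 3600 = 9.10 mm/hr.
Over 9.7 h: total = 9.10 × 9.7 = 88.27 ≈ 88 mm.

R ≈ 9.10 mm/hr; total ≈ 88 mm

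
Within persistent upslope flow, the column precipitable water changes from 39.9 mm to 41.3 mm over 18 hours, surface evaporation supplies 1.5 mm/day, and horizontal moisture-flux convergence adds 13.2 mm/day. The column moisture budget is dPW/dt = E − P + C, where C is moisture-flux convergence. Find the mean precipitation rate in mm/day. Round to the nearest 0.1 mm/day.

P ≈ 12.8 mm/day

dPW/dt = (41.3 − 39.9) mm / (18/24 day) = +1.867 mm/day.
P = E + C − dPW/dt = 1.5 + (13.2) − (+1.867) = 12.8 mm/day.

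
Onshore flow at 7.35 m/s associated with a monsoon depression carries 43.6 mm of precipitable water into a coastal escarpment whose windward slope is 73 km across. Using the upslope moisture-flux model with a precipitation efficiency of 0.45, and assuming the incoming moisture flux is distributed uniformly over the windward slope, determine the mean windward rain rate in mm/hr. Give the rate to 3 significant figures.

Incoming column moisture flux per unit ridge length: F = V × PW = 7.35 × 43.6 = 320.46 mm·m/s.
Spread over the 73 km slope with efficiency ε = 0.45: R = ε·F/W = 0.45 × 320.46 / 73000 m = 1.975e-03 mm/s.
R = 1.975e-03 × 3600 = 7.11 mm/hr.

R ≈ 7.11 mm/hr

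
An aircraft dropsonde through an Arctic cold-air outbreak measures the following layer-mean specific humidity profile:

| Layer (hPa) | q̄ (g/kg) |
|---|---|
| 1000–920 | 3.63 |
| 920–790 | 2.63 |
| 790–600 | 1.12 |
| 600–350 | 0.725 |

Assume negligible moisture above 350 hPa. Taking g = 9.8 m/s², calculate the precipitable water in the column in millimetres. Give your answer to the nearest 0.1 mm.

Precipitable water is the column-integrated vapour mass per unit area: PW = (1/g) Σ q̄ Δp, with q in kg/kg and Δp in Pa (1 kg/m² of water = 1 mm).
Layer 1000–920 hPa: Δp = 80 hPa = 8000 Pa, q̄ = 0.00363 kg/kg → 0.00363 × 8000 / 9.8 = 2.96 mm
Layer 920–790 hPa: Δp = 130 hPa = 13000 Pa, q̄ = 0.00263 kg/kg → 0.00263 × 13000 / 9.8 = 3.49 mm
Layer 790–600 hPa: Δp = 190 hPa = 19000 Pa, q̄ = 0.00112 kg/kg → 0.00112 × 19000 / 9.8 = 2.17 mm
Layer 600–350 hPa: Δp = 250 hPa = 25000 Pa, q̄ = 0.000725 kg/kg → 0.000725 × 25000 / 9.8 = 1.85 mm
PW = 2.96 + 3.49 + 2.17 + 1.85 = 10.47 ≈ 10.5 mm.

PW ≈ 10.5 mm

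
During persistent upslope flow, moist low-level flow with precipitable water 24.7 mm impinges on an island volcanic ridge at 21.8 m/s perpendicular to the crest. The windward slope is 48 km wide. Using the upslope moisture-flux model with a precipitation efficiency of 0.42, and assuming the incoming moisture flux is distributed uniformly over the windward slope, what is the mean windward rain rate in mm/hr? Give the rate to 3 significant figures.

Incoming column moisture flux per unit ridge length: F = V × PW = 21.8 × 24.7 = 538.46 mm·m/s.
Spread over the 48 km slope with efficiency ε = 0.42: R = ε·F/W = 0.42 × 538.46 / 48000 m = 4.712e-03 mm/s.
R = 4.712e-03 × 3600 = 17.0 mm/hr.

R ≈ 17.0 mm/hr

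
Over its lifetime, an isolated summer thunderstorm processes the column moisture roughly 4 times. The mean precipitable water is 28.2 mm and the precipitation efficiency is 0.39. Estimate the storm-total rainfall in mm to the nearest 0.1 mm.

Each cycle deposits ε × PW = 0.39 × 28.2 = 10.998 mm.
Over 4 cycles: 4 × 10.998 = 44.0 mm.

rainfall ≈ 44.0 mm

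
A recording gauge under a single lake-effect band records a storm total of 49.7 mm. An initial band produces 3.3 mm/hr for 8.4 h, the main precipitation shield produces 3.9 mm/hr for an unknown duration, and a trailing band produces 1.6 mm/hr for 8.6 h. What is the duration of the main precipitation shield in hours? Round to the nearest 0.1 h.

duration ≈ 2.1 h

Known phases: 3.3 × 8.4 + 1.6 × 8.6 = 27.72 + 13.76 = 41.48 mm.
Remaining depth = 49.7 − 41.48 = 8.22 mm.
Duration = 8.22 / 3.9 = 2.1 h.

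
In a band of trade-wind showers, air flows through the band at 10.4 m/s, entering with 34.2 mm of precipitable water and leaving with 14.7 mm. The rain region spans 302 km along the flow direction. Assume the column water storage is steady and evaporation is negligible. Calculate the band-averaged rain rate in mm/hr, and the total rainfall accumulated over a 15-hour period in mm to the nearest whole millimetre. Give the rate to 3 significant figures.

Column moisture flux per unit crosswind length is F = V × PW.
Inflow: F_in = 10.4 × 34.2 = 355.68 mm·m/s
Outflow: F_out = 10.4 × 14.7 = 152.88 mm·m/s
Steady-state rate R = (F_in − F_out)/L = (355.68 − 152.88) / 302000 m = 6.715e-04 mm/s.
R = 6.715e-04 × 3600 = 2.42 mm/hr.
Over 15 h: total = 2.42 × 15 = 36.3 ≈ 36 mm.

R ≈ 2.42 mm/hr; total ≈ 36 mm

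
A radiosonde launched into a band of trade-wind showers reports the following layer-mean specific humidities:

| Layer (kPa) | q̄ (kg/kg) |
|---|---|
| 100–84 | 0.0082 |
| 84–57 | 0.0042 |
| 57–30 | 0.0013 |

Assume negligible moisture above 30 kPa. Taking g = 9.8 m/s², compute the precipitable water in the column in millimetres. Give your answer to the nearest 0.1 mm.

PW ≈ 28.5 mm

Precipitable water is the column-integrated vapour mass per unit area: PW = (1/g) Σ q̄ Δp, with q in kg/kg and Δp in Pa (1 kg/m² of water = 1 mm).
Layer 100–84 kPa: Δp = 160 hPa = 16000 Pa, q̄ = 0.0082 kg/kg → 0.0082 × 16000 / 9.8 = 13.39 mm
Layer 84–57 kPa: Δp = 270 hPa = 27000 Pa, q̄ = 0.0042 kg/kg → 0.0042 × 27000 / 9.8 = 11.57 mm
Layer 57–30 kPa: Δp = 270 hPa = 27000 Pa, q̄ = 0.0013 kg/kg → 0.0013 × 27000 / 9.8 = 3.58 mm
PW = 13.39 + 11.57 + 3.58 = 28.54 ≈ 28.5 mm.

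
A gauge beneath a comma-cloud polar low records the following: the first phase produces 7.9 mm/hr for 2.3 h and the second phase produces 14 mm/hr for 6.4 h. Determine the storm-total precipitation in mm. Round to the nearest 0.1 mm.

total ≈ 107.8 mm

Total = Σ Rᵢ Δtᵢ = 7.9 × 2.3 + 14 × 6.4
      = 18.17 + 89.6 = 107.8 mm.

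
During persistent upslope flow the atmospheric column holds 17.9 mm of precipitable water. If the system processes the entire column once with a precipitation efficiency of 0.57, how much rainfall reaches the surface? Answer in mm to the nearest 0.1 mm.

Rainfall = ε × PW = 0.57 × 17.9 = 10.2 mm.

rainfall ≈ 10.2 mm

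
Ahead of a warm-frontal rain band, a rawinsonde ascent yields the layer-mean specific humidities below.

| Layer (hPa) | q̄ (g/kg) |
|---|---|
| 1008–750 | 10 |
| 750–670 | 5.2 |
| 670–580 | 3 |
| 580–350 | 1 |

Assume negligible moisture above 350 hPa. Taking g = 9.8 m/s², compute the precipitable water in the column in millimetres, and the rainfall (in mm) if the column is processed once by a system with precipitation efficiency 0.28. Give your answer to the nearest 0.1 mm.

PW ≈ 35.7 mm; rainfall ≈ 10.0 mm

Precipitable water is the column-integrated vapour mass per unit area: PW = (1/g) Σ q̄ Δp, with q in kg/kg and Δp in Pa (1 kg/m² of water = 1 mm).
Layer 1008–750 hPa: Δp = 258 hPa = 25800 Pa, q̄ = 0.01 kg/kg → 0.01 × 25800 / 9.8 = 26.33 mm
Layer 750–670 hPa: Δp = 80 hPa = 8000 Pa, q̄ = 0.0052 kg/kg → 0.0052 × 8000 / 9.8 = 4.24 mm
Layer 670–580 hPa: Δp = 90 hPa = 9000 Pa, q̄ = 0.003 kg/kg → 0.003 × 9000 / 9.8 = 2.76 mm
Layer 580–350 hPa: Δp = 230 hPa = 23000 Pa, q̄ = 0.001 kg/kg → 0.001 × 23000 / 9.8 = 2.35 mm
PW = 26.33 + 4.24 + 2.76 + 2.35 = 35.68 ≈ 35.7 mm.
Rainfall = ε × PW = 0.28 × 35.7 = 10.0 mm.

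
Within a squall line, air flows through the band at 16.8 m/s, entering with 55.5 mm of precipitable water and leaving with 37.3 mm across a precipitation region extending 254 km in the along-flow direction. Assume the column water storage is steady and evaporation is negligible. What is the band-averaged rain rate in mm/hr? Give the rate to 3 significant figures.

Column moisture flux per unit crosswind length is F = V × PW.
Inflow: F_in = 16.8 × 55.5 = 932.4 mm·m/s
Outflow: F_out = 16.8 × 37.3 = 626.64 mm·m/s
Steady-state rate R = (F_in − F_out)/L = (932.4 − 626.64) / 254000 m = 1.204e-03 mm/s.
R = 1.204e-03 × 3600 = 4.33 mm/hr.

R ≈ 4.33 mm/hr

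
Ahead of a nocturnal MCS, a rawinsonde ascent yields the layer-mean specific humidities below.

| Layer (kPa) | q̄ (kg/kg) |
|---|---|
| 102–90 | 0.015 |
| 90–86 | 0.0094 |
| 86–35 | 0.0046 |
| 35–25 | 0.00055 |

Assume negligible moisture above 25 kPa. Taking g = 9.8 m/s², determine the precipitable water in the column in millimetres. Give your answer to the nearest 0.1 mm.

Precipitable water is the column-integrated vapour mass per unit area: PW = (1/g) Σ q̄ Δp, with q in kg/kg and Δp in Pa (1 kg/m² of water = 1 mm).
Layer 102–90 kPa: Δp = 120 hPa = 12000 Pa, q̄ = 0.015 kg/kg → 0.015 × 12000 / 9.8 = 18.37 mm
Layer 90–86 kPa: Δp = 40 hPa = 4000 Pa, q̄ = 0.0094 kg/kg → 0.0094 × 4000 / 9.8 = 3.84 mm
Layer 86–35 kPa: Δp = 510 hPa = 51000 Pa, q̄ = 0.0046 kg/kg → 0.0046 × 51000 / 9.8 = 23.94 mm
Layer 35–25 kPa: Δp = 100 hPa = 10000 Pa, q̄ = 0.00055 kg/kg → 0.00055 × 10000 / 9.8 = 0.56 mm
PW = 18.37 + 3.84 + 23.94 + 0.56 = 46.71 ≈ 46.7 mm.

PW ≈ 46.7 mm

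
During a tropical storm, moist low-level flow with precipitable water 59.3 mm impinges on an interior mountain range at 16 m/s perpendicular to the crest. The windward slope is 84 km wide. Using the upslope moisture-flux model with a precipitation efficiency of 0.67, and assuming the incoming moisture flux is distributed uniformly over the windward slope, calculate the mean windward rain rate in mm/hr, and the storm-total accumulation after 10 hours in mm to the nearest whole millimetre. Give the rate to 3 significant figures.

R ≈ 27.2 mm/hr; total ≈ 272 mm

Incoming column moisture flux per unit ridge length: F = V × PW = 16 × 59.3 = 948.8 mm·m/s.
Spread over the 84 km slope with efficiency ε = 0.67: R = ε·F/W = 0.67 × 948.8 / 84000 m = 7.568e-03 mm/s.
R = 7.568e-03 × 3600 = 27.2 mm/hr.
Over 10 h: total = 27.2 × 10 = 272 mm.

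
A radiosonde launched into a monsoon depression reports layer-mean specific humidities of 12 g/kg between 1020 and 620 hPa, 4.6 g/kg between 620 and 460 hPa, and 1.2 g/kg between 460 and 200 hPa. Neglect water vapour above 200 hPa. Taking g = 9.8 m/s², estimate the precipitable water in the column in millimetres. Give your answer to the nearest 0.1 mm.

PW ≈ 59.7 mm

Precipitable water is the column-integrated vapour mass per unit area: PW = (1/g) Σ q̄ Δp, with q in kg/kg and Δp in Pa (1 kg/m² of water = 1 mm).
Layer 1020–620 hPa: Δp = 400 hPa = 40000 Pa, q̄ = 0.012 kg/kg → 0.012 × 40000 / 9.8 = 48.98 mm
Layer 620–460 hPa: Δp = 160 hPa = 16000 Pa, q̄ = 0.0046 kg/kg → 0.0046 × 16000 / 9.8 = 7.51 mm
Layer 460–200 hPa: Δp = 260 hPa = 26000 Pa, q̄ = 0.0012 kg/kg → 0.0012 × 26000 / 9.8 = 3.18 mm
PW = 48.98 + 7.51 + 3.18 = 59.67 ≈ 59.7 mm.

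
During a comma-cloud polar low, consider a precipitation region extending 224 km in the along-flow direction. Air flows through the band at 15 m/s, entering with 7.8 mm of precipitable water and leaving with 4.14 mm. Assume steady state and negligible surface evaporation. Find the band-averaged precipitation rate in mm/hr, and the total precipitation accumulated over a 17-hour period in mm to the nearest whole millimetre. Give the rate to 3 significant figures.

Column moisture flux per unit crosswind length is F = V × PW.
Inflow: F_in = 15 × 7.8 = 117 mm·m/s
Outflow: F_out = 15 × 4.14 = 62.1 mm·m/s
Steady-state rate R = (F_in − F_out)/L = (117 − 62.1) / 224000 m = 2.451e-04 mm/s.
R = 2.451e-04 × 3600 = 0.882 mm/hr.
Over 17 h: total = 0.882 × 17 = 14.994 ≈ 15 mm.

R ≈ 0.882 mm/hr; total ≈ 15 mm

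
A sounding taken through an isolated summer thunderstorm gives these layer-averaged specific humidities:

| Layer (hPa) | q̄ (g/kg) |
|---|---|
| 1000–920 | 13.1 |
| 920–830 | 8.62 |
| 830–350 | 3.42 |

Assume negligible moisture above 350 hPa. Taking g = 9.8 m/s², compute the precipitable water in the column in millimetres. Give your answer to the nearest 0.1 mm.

PW ≈ 35.4 mm

Precipitable water is the column-integrated vapour mass per unit area: PW = (1/g) Σ q̄ Δp, with q in kg/kg and Δp in Pa (1 kg/m² of water = 1 mm).
Layer 1000–920 hPa: Δp = 80 hPa = 8000 Pa, q̄ = 0.0131 kg/kg → 0.0131 × 8000 / 9.8 = 10.69 mm
Layer 920–830 hPa: Δp = 90 hPa = 9000 Pa, q̄ = 0.00862 kg/kg → 0.00862 × 9000 / 9.8 = 7.92 mm
Layer 830–350 hPa: Δp = 480 hPa = 48000 Pa, q̄ = 0.00342 kg/kg → 0.00342 × 48000 / 9.8 = 16.75 mm
PW = 10.69 + 7.92 + 16.75 = 35.36 ≈ 35.4 mm.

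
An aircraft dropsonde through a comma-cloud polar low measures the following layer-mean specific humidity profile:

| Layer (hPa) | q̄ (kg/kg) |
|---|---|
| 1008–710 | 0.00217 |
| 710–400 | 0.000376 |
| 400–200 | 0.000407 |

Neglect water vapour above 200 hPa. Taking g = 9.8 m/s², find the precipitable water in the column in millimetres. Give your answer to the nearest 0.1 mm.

Precipitable water is the column-integrated vapour mass per unit area: PW = (1/g) Σ q̄ Δp, with q in kg/kg and Δp in Pa (1 kg/m² of water = 1 mm).
Layer 1008–710 hPa: Δp = 298 hPa = 29800 Pa, q̄ = 0.00217 kg/kg → 0.00217 × 29800 / 9.8 = 6.60 mm
Layer 710–400 hPa: Δp = 310 hPa = 31000 Pa, q̄ = 0.000376 kg/kg → 0.000376 × 31000 / 9.8 = 1.19 mm
Layer 400–200 hPa: Δp = 200 hPa = 20000 Pa, q̄ = 0.000407 kg/kg → 0.000407 × 20000 / 9.8 = 0.83 mm
PW = 6.60 + 1.19 + 0.83 = 8.62 ≈ 8.6 mm.

PW ≈ 8.6 mm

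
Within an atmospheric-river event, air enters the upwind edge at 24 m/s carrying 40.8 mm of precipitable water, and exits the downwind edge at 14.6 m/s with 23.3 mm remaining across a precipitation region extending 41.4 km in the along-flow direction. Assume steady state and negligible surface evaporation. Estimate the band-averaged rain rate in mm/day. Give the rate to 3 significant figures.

Column moisture flux per unit crosswind length is F = V × PW.
Inflow: F_in = 24 × 40.8 = 979.2 mm·m/s
Outflow: F_out = 14.6 × 23.3 = 340.18 mm·m/s
Steady-state rate R = (F_in − F_out)/L = (979.2 − 340.18) / 41400 m = 1.544e-02 mm/s.
R = 1.544e-02 × 3600 × 24 = 1330 mm/day.

R ≈ 1330 mm/day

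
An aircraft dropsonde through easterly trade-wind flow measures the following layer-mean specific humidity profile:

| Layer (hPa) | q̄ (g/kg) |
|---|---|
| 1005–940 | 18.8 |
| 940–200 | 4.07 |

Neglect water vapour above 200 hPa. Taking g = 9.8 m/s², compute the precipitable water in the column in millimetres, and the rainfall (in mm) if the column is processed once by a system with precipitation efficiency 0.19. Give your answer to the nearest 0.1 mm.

Precipitable water is the column-integrated vapour mass per unit area: PW = (1/g) Σ q̄ Δp, with q in kg/kg and Δp in Pa (1 kg/m² of water = 1 mm).
Layer 1005–940 hPa: Δp = 65 hPa = 6500 Pa, q̄ = 0.0188 kg/kg → 0.0188 × 6500 / 9.8 = 12.47 mm
Layer 940–200 hPa: Δp = 740 hPa = 74000 Pa, q̄ = 0.00407 kg/kg → 0.00407 × 74000 / 9.8 = 30.73 mm
PW = 12.47 + 30.73 = 43.20 ≈ 43.2 mm.
Rainfall = ε × PW = 0.19 × 43.2 = 8.2 mm.

PW ≈ 43.2 mm; rainfall ≈ 8.2 mm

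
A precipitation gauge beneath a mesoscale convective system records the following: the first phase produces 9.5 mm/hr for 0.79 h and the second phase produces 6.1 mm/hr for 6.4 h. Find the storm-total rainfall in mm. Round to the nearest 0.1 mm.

Total = Σ Rᵢ Δtᵢ = 9.5 × 0.79 + 6.1 × 6.4
      = 7.505 + 39.04 = 46.5 mm.

total ≈ 46.5 mm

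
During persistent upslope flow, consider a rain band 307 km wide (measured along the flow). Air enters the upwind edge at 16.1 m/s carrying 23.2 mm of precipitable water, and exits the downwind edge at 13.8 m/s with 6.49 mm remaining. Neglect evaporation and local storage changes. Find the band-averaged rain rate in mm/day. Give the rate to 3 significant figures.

Column moisture flux per unit crosswind length is F = V × PW.
Inflow: F_in = 16.1 × 23.2 = 373.52 mm·m/s
Outflow: F_out = 13.8 × 6.49 = 89.562 mm·m/s
Steady-state rate R = (F_in − F_out)/L = (373.52 − 89.562) / 307000 m = 9.249e-04 mm/s.
R = 9.249e-04 × 3600 × 24 = 79.9 mm/day.

R ≈ 79.9 mm/day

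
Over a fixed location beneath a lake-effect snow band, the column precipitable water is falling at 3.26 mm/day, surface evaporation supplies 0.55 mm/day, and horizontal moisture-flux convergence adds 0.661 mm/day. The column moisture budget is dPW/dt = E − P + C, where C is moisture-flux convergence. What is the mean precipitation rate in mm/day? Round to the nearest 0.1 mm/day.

P ≈ 4.5 mm/day

dPW/dt = -3.26 mm/day.
P = E + C − dPW/dt = 0.55 + (0.661) − (-3.26) = 4.5 mm/day.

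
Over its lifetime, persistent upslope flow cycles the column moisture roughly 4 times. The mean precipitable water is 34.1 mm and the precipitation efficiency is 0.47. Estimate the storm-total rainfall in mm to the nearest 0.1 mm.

rainfall ≈ 64.1 mm

Each cycle deposits ε × PW = 0.47 × 34.1 = 16.027 mm.
Over 4 cycles: 4 × 16.027 = 64.1 mm.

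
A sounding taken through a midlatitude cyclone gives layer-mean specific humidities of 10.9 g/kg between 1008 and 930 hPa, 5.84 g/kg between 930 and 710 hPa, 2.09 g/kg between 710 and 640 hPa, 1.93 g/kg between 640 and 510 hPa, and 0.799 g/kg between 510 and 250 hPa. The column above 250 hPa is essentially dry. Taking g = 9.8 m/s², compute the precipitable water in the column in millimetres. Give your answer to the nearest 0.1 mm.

Precipitable water is the column-integrated vapour mass per unit area: PW = (1/g) Σ q̄ Δp, with q in kg/kg and Δp in Pa (1 kg/m² of water = 1 mm).
Layer 1008–930 hPa: Δp = 78 hPa = 7800 Pa, q̄ = 0.0109 kg/kg → 0.0109 × 7800 / 9.8 = 8.68 mm
Layer 930–710 hPa: Δp = 220 hPa = 22000 Pa, q̄ = 0.00584 kg/kg → 0.00584 × 22000 / 9.8 = 13.11 mm
Layer 710–640 hPa: Δp = 70 hPa = 7000 Pa, q̄ = 0.00209 kg/kg → 0.00209 × 7000 / 9.8 = 1.49 mm
Layer 640–510 hPa: Δp = 130 hPa = 13000 Pa, q̄ = 0.00193 kg/kg → 0.00193 × 13000 / 9.8 = 2.56 mm
Layer 510–250 hPa: Δp = 260 hPa = 26000 Pa, q̄ = 0.000799 kg/kg → 0.000799 × 26000 / 9.8 = 2.12 mm
PW = 8.68 + 13.11 + 1.49 + 2.56 + 2.12 = 27.96 ≈ 28.0 mm.

PW ≈ 28.0 mm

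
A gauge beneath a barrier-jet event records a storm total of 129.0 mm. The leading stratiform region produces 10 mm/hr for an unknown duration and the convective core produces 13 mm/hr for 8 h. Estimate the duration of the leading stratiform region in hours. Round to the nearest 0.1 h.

Known phases: 13 × 8 = 104 mm.
Remaining depth = 129.0 − 104 = 25 mm.
Duration = 25 / 10 = 2.5 h.

duration ≈ 2.5 h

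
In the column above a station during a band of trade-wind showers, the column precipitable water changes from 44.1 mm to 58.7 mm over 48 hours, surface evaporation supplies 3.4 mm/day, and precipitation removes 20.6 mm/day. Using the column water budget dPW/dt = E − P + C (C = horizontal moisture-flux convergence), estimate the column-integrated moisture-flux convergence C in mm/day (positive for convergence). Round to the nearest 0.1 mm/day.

dPW/dt = (58.7 − 44.1) mm / (48/24 day) = +7.300 mm/day.
C = dPW/dt − E + P = (+7.300) − 3.4 + 20.6 = 24.5 mm/day.

C ≈ 24.5 mm/day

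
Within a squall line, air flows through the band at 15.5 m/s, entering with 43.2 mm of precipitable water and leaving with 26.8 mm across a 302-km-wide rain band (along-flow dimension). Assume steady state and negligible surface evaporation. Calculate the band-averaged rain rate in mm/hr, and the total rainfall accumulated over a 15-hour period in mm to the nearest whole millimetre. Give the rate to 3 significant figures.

Column moisture flux per unit crosswind length is F = V × PW.
Inflow: F_in = 15.5 × 43.2 = 669.6 mm·m/s
Outflow: F_out = 15.5 × 26.8 = 415.4 mm·m/s
Steady-state rate R = (F_in − F_out)/L = (669.6 − 415.4) / 302000 m = 8.417e-04 mm/s.
R = 8.417e-04 × 3600 = 3.03 mm/hr.
Over 15 h: total = 3.03 × 15 = 45.45 ≈ 45 mm.

R ≈ 3.03 mm/hr; total ≈ 45 mm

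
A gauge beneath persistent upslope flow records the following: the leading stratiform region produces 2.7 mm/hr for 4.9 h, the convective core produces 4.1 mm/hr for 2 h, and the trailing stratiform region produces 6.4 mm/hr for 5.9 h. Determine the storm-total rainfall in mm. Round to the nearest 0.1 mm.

Total = Σ Rᵢ Δtᵢ = 2.7 × 4.9 + 4.1 × 2 + 6.4 × 5.9
      = 13.23 + 8.2 + 37.76 = 59.2 mm.

total ≈ 59.2 mm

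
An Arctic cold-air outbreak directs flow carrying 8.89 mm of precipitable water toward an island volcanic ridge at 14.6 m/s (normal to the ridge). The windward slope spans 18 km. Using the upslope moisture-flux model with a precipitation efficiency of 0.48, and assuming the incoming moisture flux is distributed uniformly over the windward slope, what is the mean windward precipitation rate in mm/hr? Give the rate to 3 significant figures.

Incoming column moisture flux per unit ridge length: F = V × PW = 14.6 × 8.89 = 129.794 mm·m/s.
Spread over the 18 km slope with efficiency ε = 0.48: R = ε·F/W = 0.48 × 129.794 / 18000 m = 3.461e-03 mm/s.
R = 3.461e-03 × 3600 = 12.5 mm/hr.

R ≈ 12.5 mm/hr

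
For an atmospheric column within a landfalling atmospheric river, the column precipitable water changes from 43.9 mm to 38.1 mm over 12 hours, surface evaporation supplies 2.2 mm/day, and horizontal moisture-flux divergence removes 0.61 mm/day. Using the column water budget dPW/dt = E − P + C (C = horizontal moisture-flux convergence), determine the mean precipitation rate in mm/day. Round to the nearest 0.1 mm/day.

dPW/dt = (38.1 − 43.9) mm / (12/24 day) = -11.600 mm/day.
P = E + C − dPW/dt = 2.2 + (-0.61) − (-11.600) = 13.2 mm/day.

P ≈ 13.2 mm/day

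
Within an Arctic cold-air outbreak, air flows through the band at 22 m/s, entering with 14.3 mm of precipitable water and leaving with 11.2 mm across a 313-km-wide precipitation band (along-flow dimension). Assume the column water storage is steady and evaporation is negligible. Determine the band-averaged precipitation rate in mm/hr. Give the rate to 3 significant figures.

Column moisture flux per unit crosswind length is F = V × PW.
Inflow: F_in = 22 × 14.3 = 314.6 mm·m/s
Outflow: F_out = 22 × 11.2 = 246.4 mm·m/s
Steady-state rate R = (F_in − F_out)/L = (314.6 − 246.4) / 313000 m = 2.179e-04 mm/s.
R = 2.179e-04 × 3600 = 0.784 mm/hr.

R ≈ 0.784 mm/hr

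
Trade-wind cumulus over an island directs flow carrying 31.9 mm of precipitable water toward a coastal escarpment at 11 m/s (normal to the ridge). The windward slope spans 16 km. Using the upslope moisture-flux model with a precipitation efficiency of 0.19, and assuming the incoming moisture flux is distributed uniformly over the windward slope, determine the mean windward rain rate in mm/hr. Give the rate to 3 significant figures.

R ≈ 15.0 mm/hr

Incoming column moisture flux per unit ridge length: F = V × PW = 11 × 31.9 = 350.9 mm·m/s.
Spread over the 16 km slope with efficiency ε = 0.19: R = ε·F/W = 0.19 × 350.9 / 16000 m = 4.167e-03 mm/s.
R = 4.167e-03 × 3600 = 15.0 mm/hr.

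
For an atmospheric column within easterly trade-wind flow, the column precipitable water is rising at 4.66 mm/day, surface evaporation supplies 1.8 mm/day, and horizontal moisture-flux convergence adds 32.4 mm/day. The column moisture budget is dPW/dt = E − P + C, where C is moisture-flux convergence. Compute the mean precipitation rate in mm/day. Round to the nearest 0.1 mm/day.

dPW/dt = +4.66 mm/day.
P = E + C − dPW/dt = 1.8 + (32.4) − (+4.66) = 29.5 mm/day.

P ≈ 29.5 mm/day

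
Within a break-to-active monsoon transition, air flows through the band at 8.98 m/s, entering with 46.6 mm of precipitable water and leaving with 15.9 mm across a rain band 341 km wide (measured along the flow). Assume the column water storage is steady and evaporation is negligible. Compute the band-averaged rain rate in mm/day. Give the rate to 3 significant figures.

R ≈ 69.9 mm/day

Column moisture flux per unit crosswind length is F = V × PW.
Inflow: F_in = 8.98 × 46.6 = 418.468 mm·m/s
Outflow: F_out = 8.98 × 15.9 = 142.782 mm·m/s
Steady-state rate R = (F_in − F_out)/L = (418.468 − 142.782) / 341000 m = 8.085e-04 mm/s.
R = 8.085e-04 × 3600 × 24 = 69.9 mm/day.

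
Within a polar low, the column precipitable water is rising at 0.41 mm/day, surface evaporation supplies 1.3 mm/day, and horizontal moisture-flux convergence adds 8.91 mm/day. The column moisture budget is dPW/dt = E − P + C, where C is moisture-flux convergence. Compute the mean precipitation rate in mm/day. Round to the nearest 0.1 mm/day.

dPW/dt = +0.41 mm/day.
P = E + C − dPW/dt = 1.3 + (8.91) − (+0.41) = 9.8 mm/day.

P ≈ 9.8 mm/day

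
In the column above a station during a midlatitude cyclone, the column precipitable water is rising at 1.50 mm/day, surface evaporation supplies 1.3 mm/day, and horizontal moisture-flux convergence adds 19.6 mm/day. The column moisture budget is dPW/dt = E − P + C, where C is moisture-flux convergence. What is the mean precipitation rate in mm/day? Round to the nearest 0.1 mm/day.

dPW/dt = +1.50 mm/day.
P = E + C − dPW/dt = 1.3 + (19.6) − (+1.50) = 19.4 mm/day.

P ≈ 19.4 mm/day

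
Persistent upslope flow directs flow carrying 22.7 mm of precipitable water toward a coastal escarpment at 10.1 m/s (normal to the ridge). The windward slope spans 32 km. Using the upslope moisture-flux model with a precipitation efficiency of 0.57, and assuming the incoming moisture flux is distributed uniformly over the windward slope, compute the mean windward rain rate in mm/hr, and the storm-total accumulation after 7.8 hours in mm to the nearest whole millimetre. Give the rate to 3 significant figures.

R ≈ 14.7 mm/hr; total ≈ 115 mm

Incoming column moisture flux per unit ridge length: F = V × PW = 10.1 × 22.7 = 229.27 mm·m/s.
Spread over the 32 km slope with efficiency ε = 0.57: R = ε·F/W = 0.57 × 229.27 / 32000 m = 4.084e-03 mm/s.
R = 4.084e-03 × 3600 = 14.7 mm/hr.
Over 7.8 h: total = 14.7 × 7.8 = 114.66 ≈ 115 mm.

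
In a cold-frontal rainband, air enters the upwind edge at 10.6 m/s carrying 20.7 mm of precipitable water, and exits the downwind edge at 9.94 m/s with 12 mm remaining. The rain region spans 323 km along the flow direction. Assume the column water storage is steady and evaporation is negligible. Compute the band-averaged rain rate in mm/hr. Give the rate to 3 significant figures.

R ≈ 1.12 mm/hr

Column moisture flux per unit crosswind length is F = V × PW.
Inflow: F_in = 10.6 × 20.7 = 219.42 mm·m/s
Outflow: F_out = 9.94 × 12 = 119.28 mm·m/s
Steady-state rate R = (F_in − F_out)/L = (219.42 − 119.28) / 323000 m = 3.100e-04 mm/s.
R = 3.100e-04 × 3600 = 1.12 mm/hr.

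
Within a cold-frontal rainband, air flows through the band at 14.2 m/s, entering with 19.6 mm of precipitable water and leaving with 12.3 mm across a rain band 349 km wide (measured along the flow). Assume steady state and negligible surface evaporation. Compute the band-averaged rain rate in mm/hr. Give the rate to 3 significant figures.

Column moisture flux per unit crosswind length is F = V × PW.
Inflow: F_in = 14.2 × 19.6 = 278.32 mm·m/s
Outflow: F_out = 14.2 × 12.3 = 174.66 mm·m/s
Steady-state rate R = (F_in − F_out)/L = (278.32 − 174.66) / 349000 m = 2.970e-04 mm/s.
R = 2.970e-04 × 3600 = 1.07 mm/hr.

R ≈ 1.07 mm/hr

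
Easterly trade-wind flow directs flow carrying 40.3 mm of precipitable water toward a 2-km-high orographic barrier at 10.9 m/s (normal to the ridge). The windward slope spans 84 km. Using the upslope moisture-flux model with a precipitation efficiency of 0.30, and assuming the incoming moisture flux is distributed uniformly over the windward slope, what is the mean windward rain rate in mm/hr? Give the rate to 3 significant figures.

R ≈ 5.65 mm/hr

Incoming column moisture flux per unit ridge length: F = V × PW = 10.9 × 40.3 = 439.27 mm·m/s.
Spread over the 84 km slope with efficiency ε = 0.30: R = ε·F/W = 0.30 × 439.27 / 84000 m = 1.569e-03 mm/s.
R = 1.569e-03 × 3600 = 5.65 mm/hr.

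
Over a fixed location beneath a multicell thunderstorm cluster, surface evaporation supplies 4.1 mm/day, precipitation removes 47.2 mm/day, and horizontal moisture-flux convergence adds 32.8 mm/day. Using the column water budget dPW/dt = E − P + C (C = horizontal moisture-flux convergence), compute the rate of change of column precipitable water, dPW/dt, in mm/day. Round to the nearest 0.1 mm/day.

dPW/dt ≈ -10.3 mm/day

dPW/dt = E − P + C = 4.1 − 47.2 + (32.8) = -10.3 mm/day.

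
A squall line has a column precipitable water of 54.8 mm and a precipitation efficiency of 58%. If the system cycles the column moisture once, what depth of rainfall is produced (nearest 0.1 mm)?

Rainfall = ε × PW = 0.58 × 54.8 = 31.8 mm.

rainfall ≈ 31.8 mm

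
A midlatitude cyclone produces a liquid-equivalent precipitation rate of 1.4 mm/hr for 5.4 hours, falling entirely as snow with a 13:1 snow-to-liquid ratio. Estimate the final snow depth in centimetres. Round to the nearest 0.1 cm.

snow depth ≈ 9.8 cm

Liquid-equivalent depth = 1.4 × 5.4 = 7.56 mm.
Snow depth = 7.56 mm × 13 = 98.28 mm = 9.8 cm.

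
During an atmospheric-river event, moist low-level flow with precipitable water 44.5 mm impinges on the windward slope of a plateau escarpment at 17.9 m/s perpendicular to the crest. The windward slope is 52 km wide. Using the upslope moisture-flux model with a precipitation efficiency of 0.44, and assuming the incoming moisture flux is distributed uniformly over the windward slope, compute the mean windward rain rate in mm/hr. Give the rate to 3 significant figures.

R ≈ 24.3 mm/hr

Incoming column moisture flux per unit ridge length: F = V × PW = 17.9 × 44.5 = 796.55 mm·m/s.
Spread over the 52 km slope with efficiency ε = 0.44: R = ε·F/W = 0.44 × 796.55 / 52000 m = 6.740e-03 mm/s.
R = 6.740e-03 × 3600 = 24.3 mm/hr.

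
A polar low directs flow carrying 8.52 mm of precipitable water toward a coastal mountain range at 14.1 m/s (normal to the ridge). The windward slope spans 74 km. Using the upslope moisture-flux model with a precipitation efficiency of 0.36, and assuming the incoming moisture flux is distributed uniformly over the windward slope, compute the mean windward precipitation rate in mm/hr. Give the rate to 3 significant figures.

Incoming column moisture flux per unit ridge length: F = V × PW = 14.1 × 8.52 = 120.132 mm·m/s.
Spread over the 74 km slope with efficiency ε = 0.36: R = ε·F/W = 0.36 × 120.132 / 74000 m = 5.844e-04 mm/s.
R = 5.844e-04 × 3600 = 2.10 mm/hr.

R ≈ 2.10 mm/hr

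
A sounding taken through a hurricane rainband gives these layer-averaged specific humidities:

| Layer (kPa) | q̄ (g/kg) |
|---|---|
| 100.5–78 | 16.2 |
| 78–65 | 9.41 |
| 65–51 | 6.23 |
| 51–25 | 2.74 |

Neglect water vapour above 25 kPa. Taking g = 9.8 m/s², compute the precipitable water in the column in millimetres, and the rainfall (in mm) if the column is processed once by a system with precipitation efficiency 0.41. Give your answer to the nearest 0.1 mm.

Precipitable water is the column-integrated vapour mass per unit area: PW = (1/g) Σ q̄ Δp, with q in kg/kg and Δp in Pa (1 kg/m² of water = 1 mm).
Layer 100.5–78 kPa: Δp = 225 hPa = 22500 Pa, q̄ = 0.0162 kg/kg → 0.0162 × 22500 / 9.8 = 37.19 mm
Layer 78–65 kPa: Δp = 130 hPa = 13000 Pa, q̄ = 0.00941 kg/kg → 0.00941 × 13000 / 9.8 = 12.48 mm
Layer 65–51 kPa: Δp = 140 hPa = 14000 Pa, q̄ = 0.00623 kg/kg → 0.00623 × 14000 / 9.8 = 8.90 mm
Layer 51–25 kPa: Δp = 260 hPa = 26000 Pa, q̄ = 0.00274 kg/kg → 0.00274 × 26000 / 9.8 = 7.27 mm
PW = 37.19 + 12.48 + 8.90 + 7.27 = 65.84 ≈ 65.8 mm.
Rainfall = ε × PW = 0.41 × 65.8 = 27.0 mm.

PW ≈ 65.8 mm; rainfall ≈ 27.0 mm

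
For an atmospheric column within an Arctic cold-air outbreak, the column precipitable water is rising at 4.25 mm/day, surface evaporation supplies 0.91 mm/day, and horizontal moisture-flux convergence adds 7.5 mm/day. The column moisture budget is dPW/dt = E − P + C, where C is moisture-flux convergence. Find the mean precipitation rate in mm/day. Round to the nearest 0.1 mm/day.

dPW/dt = +4.25 mm/day.
P = E + C − dPW/dt = 0.91 + (7.5) − (+4.25) = 4.2 mm/day.

P ≈ 4.2 mm/day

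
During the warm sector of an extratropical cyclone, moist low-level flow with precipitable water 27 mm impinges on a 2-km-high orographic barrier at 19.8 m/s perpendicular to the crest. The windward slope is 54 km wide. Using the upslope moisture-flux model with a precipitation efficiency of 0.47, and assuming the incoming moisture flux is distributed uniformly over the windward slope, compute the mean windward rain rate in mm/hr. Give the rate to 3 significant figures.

R ≈ 16.8 mm/hr

Incoming column moisture flux per unit ridge length: F = V × PW = 19.8 × 27 = 534.6 mm·m/s.
Spread over the 54 km slope with efficiency ε = 0.47: R = ε·F/W = 0.47 × 534.6 / 54000 m = 4.653e-03 mm/s.
R = 4.653e-03 × 3600 = 16.8 mm/hr.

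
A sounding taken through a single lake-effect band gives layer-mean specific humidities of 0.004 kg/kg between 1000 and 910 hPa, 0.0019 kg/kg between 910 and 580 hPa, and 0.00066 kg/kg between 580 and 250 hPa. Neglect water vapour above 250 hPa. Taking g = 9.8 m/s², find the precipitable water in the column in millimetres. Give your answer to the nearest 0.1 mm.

Precipitable water is the column-integrated vapour mass per unit area: PW = (1/g) Σ q̄ Δp, with q in kg/kg and Δp in Pa (1 kg/m² of water = 1 mm).
Layer 1000–910 hPa: Δp = 90 hPa = 9000 Pa, q̄ = 0.004 kg/kg → 0.004 × 9000 / 9.8 = 3.67 mm
Layer 910–580 hPa: Δp = 330 hPa = 33000 Pa, q̄ = 0.0019 kg/kg → 0.0019 × 33000 / 9.8 = 6.40 mm
Layer 580–250 hPa: Δp = 330 hPa = 33000 Pa, q̄ = 0.00066 kg/kg → 0.00066 × 33000 / 9.8 = 2.22 mm
PW = 3.67 + 6.40 + 2.22 = 12.29 ≈ 12.3 mm.

PW ≈ 12.3 mm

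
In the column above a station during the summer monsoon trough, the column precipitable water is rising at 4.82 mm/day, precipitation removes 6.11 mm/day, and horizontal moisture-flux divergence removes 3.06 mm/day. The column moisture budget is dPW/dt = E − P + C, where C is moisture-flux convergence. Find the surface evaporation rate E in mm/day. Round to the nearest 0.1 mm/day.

dPW/dt = +4.82 mm/day.
E = dPW/dt + P − C = (+4.82) + 6.11 − (-3.06) = 14.0 mm/day.

E ≈ 14.0 mm/day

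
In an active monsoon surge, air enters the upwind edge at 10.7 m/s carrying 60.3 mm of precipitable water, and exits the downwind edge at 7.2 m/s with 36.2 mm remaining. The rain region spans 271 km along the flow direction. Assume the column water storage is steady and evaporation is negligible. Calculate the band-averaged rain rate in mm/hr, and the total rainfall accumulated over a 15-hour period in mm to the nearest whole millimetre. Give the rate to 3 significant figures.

Column moisture flux per unit crosswind length is F = V × PW.
Inflow: F_in = 10.7 × 60.3 = 645.21 mm·m/s
Outflow: F_out = 7.2 × 36.2 = 260.64 mm·m/s
Steady-state rate R = (F_in − F_out)/L = (645.21 − 260.64) / 271000 m = 1.419e-03 mm/s.
R = 1.419e-03 × 3600 = 5.11 mm/hr.
Over 15 h: total = 5.11 × 15 = 76.65 ≈ 77 mm.

R ≈ 5.11 mm/hr; total ≈ 77 mm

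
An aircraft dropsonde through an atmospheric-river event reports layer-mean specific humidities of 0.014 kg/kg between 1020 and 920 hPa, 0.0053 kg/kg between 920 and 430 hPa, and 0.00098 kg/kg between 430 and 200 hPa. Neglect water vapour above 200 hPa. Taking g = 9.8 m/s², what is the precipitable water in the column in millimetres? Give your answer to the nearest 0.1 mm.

Precipitable water is the column-integrated vapour mass per unit area: PW = (1/g) Σ q̄ Δp, with q in kg/kg and Δp in Pa (1 kg/m² of water = 1 mm).
Layer 1020–920 hPa: Δp = 100 hPa = 10000 Pa, q̄ = 0.014 kg/kg → 0.014 × 10000 / 9.8 = 14.29 mm
Layer 920–430 hPa: Δp = 490 hPa = 49000 Pa, q̄ = 0.0053 kg/kg → 0.0053 × 49000 / 9.8 = 26.50 mm
Layer 430–200 hPa: Δp = 230 hPa = 23000 Pa, q̄ = 0.00098 kg/kg → 0.00098 × 23000 / 9.8 = 2.30 mm
PW = 14.29 + 26.50 + 2.30 = 43.09 ≈ 43.1 mm.

PW ≈ 43.1 mm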